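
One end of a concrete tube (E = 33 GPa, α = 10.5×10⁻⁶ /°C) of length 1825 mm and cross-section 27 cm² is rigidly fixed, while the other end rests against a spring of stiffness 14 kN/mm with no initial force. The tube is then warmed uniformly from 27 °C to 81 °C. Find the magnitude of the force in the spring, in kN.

P ≈ 11.3 kN

If the spring were absent the tube would lengthen by αΔT L = 10.5×10⁻⁶ × 54 × 1825 = 1.035 mm.
With a force P in the spring, the elastic change of the tube is PL/(AE) and that of the spring is P/k; compatibility requires their sum to equal δ_free.
So P = δ_free / [L/(AE) + 1/k] = 1.035 / [ 1825/(2700×33×10³) + 1/(14×10³) ].
P = 1.035 / 9.191×10⁻⁵ = 11260 N.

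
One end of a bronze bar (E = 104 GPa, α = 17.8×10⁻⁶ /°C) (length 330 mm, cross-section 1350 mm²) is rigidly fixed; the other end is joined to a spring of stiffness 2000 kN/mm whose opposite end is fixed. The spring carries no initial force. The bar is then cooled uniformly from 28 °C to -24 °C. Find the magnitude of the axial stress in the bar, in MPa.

The unrestrained thermal change is αΔT L = 17.8×10⁻⁶ × 52 × 330 = 0.3054 mm.
With a force P in the spring, the elastic change of the bar is PL/(AE) and that of the spring is P/k; compatibility requires their sum to equal δ_free.
So P = δ_free / [L/(AE) + 1/k] = 0.3054 / [ 330/(1350×104×10³) + 1/(2000×10³) ].
P = 0.3054 / 2.85×10⁻⁶ = 107200 N.
σ = P/A = 107200/1350 = 79.38 MPa.

σ ≈ 79.4 MPa (tensile)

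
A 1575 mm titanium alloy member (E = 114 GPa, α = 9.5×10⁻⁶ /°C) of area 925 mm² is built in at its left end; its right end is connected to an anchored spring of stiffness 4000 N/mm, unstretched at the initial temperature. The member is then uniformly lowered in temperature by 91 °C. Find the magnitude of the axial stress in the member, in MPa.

If the spring were absent the member would shorten by αΔT L = 9.5×10⁻⁶ × 91 × 1575 = 1.362 mm.
With a force P in the spring, the elastic change of the member is PL/(AE) and that of the spring is P/k; compatibility requires their sum to equal δ_free.
P [ L/(AE) + 1/k ] = δ_free → P [ 1575/(925×114×10³) + 1/(4000) ] = 1.362.
P = 1.362 / 0.0002649 = 5139 N.
σ = P/A = 5139/925 = 5.556 MPa.

σ ≈ 5.56 MPa (tensile)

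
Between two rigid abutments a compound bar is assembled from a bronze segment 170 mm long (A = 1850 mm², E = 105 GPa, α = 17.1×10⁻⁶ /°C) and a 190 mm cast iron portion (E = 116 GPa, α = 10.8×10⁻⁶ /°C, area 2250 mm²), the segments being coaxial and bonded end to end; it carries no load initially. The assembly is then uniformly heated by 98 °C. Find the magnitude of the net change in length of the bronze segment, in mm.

Free thermal expansion of the whole bar: Σ αᵢΔT Lᵢ = 17.1×10⁻⁶×98×170 + 10.8×10⁻⁶×98×190 = 0.486 mm.
The rigid supports impose zero overall length change; the single axial force P common to all segments must satisfy P Σ Lᵢ/(AᵢEᵢ) = δ_free.
The series flexibility is Σ Lᵢ/(AᵢEᵢ) = 170/(1850×105×10³) + 190/(2250×116×10³) = 1.603×10⁻⁶ mm/N.
So P = 0.486 / 1.603×10⁻⁶ = 303.1 kN, compressive.
For the bronze segment, free thermal change = 17.1×10⁻⁶×98×170 = 0.2849 mm and elastic change from P = 303100×170/(1850×105×10³) = 0.2653 mm; these oppose, so the net change is 0.0196 mm (segment lengthens).

|ΔL| ≈ 0.0196 mm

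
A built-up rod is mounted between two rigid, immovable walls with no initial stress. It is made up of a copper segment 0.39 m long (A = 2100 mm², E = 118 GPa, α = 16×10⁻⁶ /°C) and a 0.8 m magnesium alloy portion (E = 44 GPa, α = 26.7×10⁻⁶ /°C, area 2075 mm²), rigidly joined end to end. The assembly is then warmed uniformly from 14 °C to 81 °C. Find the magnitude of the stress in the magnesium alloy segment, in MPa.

Free thermal expansion of the whole bar: Σ αᵢΔT Lᵢ = 16×10⁻⁶×67×390 + 26.7×10⁻⁶×67×800 = 1.849 mm.
The rigid supports impose zero overall length change; the single axial force P common to all segments must satisfy P Σ Lᵢ/(AᵢEᵢ) = δ_free.
Σ Lᵢ/(AᵢEᵢ) = 390/(2100×118×10³) + 800/(2075×44×10³) = 1.034×10⁻⁵ mm/N.
So P = 1.849 / 1.034×10⁻⁵ = 178.9 kN, compressive.
σ_{magnesium alloy} = P / A = 178900 / 2075 = 86.22 MPa.

σ ≈ 86.2 MPa (compressive)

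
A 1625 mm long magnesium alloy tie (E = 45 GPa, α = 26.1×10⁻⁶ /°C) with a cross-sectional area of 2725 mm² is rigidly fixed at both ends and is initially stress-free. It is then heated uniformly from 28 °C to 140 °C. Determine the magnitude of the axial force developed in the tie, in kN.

The ends cannot move, so σ = EαΔT = 45×10³ × 26.1×10⁻⁶ × 112 = 131.5 MPa.
Then P = σA = 131.5 × 2725 mm² = 358.5 kN, compressive.

P ≈ 358 kN (compressive)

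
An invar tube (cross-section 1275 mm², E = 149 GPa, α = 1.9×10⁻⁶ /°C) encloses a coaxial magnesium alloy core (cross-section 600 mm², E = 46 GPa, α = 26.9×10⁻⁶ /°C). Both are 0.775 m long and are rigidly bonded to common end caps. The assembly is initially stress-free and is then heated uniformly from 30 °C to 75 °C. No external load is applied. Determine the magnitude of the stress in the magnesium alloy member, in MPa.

σ ≈ 45.2 MPa (compressive)

Equilibrium of a rigid end plate with no external load gives equal and opposite internal forces ±P in the two members. Since α_{magnesium alloy} > α_{invar}, heating drives the magnesium alloy into compression and the invar into tension.
Compatibility of the two members (thermal + elastic change equal): (α₁ − α₂)ΔT = P·[1/(A₁E₁) + 1/(A₂E₂)].
|α₁ − α₂|·ΔT = 25×10⁻⁶ × 45 = 0.001125.
1/(A₁E₁) + 1/(A₂E₂) = 1/(1275×149×10³) + 1/(600×46×10³) = 4.15×10⁻⁸ N⁻¹.
P = 0.001125 / 4.15×10⁻⁸ = 27110 N = 27.11 kN.
σ_{magnesium alloy} = P/A₂ = 27110/600 = 45.19 MPa, compressive.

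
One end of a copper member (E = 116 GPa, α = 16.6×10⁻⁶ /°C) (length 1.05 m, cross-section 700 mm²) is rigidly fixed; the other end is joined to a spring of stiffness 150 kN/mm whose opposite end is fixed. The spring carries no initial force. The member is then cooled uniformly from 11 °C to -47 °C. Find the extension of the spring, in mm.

δ ≈ 0.344 mm

Free thermal contraction: δ_free = αΔT L = 16.6×10⁻⁶ × 58 × 1050 = 1.011 mm.
Let P be the tensile force in the spring. The member extends elastically by PL/(AE) and the spring stretches by P/k; together these equal δ_free.
P [ L/(AE) + 1/k ] = δ_free → P [ 1050/(700×116×10³) + 1/(150×10³) ] = 1.011.
P = 1.011 / 1.96×10⁻⁵ = 51580 N.
Spring extension = P/k = 51580/(150×10³) = 0.3439 mm.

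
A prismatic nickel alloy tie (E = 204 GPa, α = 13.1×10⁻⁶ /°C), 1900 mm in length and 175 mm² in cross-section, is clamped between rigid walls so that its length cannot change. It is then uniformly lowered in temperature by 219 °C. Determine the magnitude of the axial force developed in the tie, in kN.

P ≈ 102 kN (tensile)

With zero net strain, σ = E·αΔT = 204 GPa × 13.1×10⁻⁶ × 219 = 585.3 MPa.
Then P = σA = 585.3 × 175 mm² = 102.4 kN, tensile.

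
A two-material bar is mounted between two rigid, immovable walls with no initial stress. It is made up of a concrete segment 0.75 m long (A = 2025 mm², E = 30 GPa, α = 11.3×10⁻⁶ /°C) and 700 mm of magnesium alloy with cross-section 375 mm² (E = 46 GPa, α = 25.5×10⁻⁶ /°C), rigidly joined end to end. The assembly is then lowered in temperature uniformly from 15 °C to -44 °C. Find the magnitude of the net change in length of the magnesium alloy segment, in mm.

Free thermal contraction of the whole bar: Σ αᵢΔT Lᵢ = 11.3×10⁻⁶×59×750 + 25.5×10⁻⁶×59×700 = 1.553 mm.
The walls prevent any net length change, so an axial force P (same in every segment) develops. Compatibility: P · Σ Lᵢ/(AᵢEᵢ) = δ_free.
The series flexibility is Σ Lᵢ/(AᵢEᵢ) = 750/(2025×30×10³) + 700/(375×46×10³) = 5.293×10⁻⁵ mm/N.
So P = 1.553 / 5.293×10⁻⁵ = 29.35 kN, tensile.
For the magnesium alloy segment, free thermal change = 25.5×10⁻⁶×59×700 = 1.053 mm and elastic change from P = 29350×700/(375×46×10³) = 1.191 mm; these oppose, so the net change is 0.138 mm (segment lengthens).

|ΔL| ≈ 0.138 mm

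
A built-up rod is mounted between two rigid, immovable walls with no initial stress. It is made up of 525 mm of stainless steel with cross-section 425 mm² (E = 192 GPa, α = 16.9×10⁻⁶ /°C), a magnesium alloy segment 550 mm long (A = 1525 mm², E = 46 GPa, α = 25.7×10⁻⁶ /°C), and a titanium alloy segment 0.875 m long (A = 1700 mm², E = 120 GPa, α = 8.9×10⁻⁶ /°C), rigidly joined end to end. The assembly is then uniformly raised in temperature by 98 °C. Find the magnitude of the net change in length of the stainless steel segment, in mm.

|ΔL| ≈ 0.176 mm

With the walls removed the bar would change length by δ_free = Σ αᵢΔT Lᵢ = 16.9×10⁻⁶×98×525 + 25.7×10⁻⁶×98×550 + 8.9×10⁻⁶×98×875 = 3.018 mm.
The walls prevent any net length change, so an axial force P (same in every segment) develops. Compatibility: P · Σ Lᵢ/(AᵢEᵢ) = δ_free.
Σ Lᵢ/(AᵢEᵢ) = 525/(425×192×10³) + 550/(1525×46×10³) + 875/(1700×120×10³) = 1.856×10⁻⁵ mm/N.
P = 3.018 / 1.856×10⁻⁵ = 162600 N = 162.6 kN, compressive.
For the stainless steel segment, free thermal change = 16.9×10⁻⁶×98×525 = 0.8695 mm and elastic change from P = 162600×525/(425×192×10³) = 1.046 mm; these oppose, so the net change is 0.176 mm (segment shortens).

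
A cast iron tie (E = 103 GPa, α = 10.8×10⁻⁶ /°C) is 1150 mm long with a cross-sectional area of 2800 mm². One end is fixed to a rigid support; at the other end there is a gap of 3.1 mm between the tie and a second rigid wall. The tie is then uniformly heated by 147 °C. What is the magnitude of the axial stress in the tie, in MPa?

Unrestrained expansion: δ_free = αΔT L = 10.8×10⁻⁶ × 147 × 1150 = 1.826 mm.
This is smaller than the 3.1 mm clearance, so the tie expands freely without reaching the stop — the stress is zero.

σ ≈ 0 MPa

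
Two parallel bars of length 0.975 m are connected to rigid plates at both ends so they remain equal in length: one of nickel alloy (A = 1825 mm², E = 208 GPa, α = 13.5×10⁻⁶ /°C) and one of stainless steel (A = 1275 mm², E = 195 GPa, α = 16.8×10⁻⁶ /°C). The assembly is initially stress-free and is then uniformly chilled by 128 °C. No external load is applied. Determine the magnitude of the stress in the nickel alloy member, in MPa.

σ ≈ 34.8 MPa (compressive)

The stainless steel has the larger α, so on cooling it would change length more than the nickel alloy if both were free. The rigid plates force a common final length, so the stainless steel is put into tension and the nickel alloy into compression, with equal and opposite forces P (no external load).
Equating the net (thermal + elastic) strains gives |α₁ − α₂|·ΔT = P·[1/(A₁E₁) + 1/(A₂E₂)].
|α₁ − α₂|·ΔT = 3.3×10⁻⁶ × 128 = 0.0004224.
1/(A₁E₁) + 1/(A₂E₂) = 1/(1825×208×10³) + 1/(1275×195×10³) = 6.656×10⁻⁹ N⁻¹.
P = 0.0004224 / 6.656×10⁻⁹ = 63460 N = 63.46 kN.
σ_{nickel alloy} = P/A₁ = 63460/1825 = 34.77 MPa, compressive.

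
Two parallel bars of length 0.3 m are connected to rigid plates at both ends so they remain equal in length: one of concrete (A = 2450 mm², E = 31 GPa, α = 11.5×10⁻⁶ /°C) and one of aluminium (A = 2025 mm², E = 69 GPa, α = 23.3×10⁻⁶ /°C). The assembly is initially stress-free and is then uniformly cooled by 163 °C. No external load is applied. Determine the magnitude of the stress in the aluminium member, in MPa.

σ ≈ 46.7 MPa (tensile)

Both members must finish at the same length. With the larger α, the aluminium tends to over-contract; the plates restrain it, putting the aluminium in tension and the concrete in compression. With no external load the two internal forces are equal and opposite, magnitude P.
Setting the final lengths equal and cancelling L: (α₁ − α₂)ΔT = P/(A₁E₁) + P/(A₂E₂).
|α₁ − α₂|·ΔT = 11.8×10⁻⁶ × 163 = 0.001923.
1/(A₁E₁) + 1/(A₂E₂) = 1/(2450×31×10³) + 1/(2025×69×10³) = 2.032×10⁻⁸ N⁻¹.
P = 0.001923 / 2.032×10⁻⁸ = 94640 N = 94.64 kN.
σ_{aluminium} = P/A₂ = 94640/2025 = 46.74 MPa, tensile.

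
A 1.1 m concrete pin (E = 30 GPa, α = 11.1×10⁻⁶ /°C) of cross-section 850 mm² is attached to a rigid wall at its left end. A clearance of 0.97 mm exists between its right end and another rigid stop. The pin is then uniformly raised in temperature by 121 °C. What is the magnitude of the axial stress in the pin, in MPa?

If the wall were absent the pin would grow by αΔT L = 11.1×10⁻⁶ × 121 × 1100 = 1.477 mm.
The gap closes (δ_free > 0.97 mm) and the wall then resists a further 1.477 − 0.97 = 0.5074 mm of expansion.
Compatibility: PL/(AE) = 0.5074 mm, so σ = P/A = E × (0.5074/1100) = 13.84 MPa.

σ ≈ 13.8 MPa (compressive)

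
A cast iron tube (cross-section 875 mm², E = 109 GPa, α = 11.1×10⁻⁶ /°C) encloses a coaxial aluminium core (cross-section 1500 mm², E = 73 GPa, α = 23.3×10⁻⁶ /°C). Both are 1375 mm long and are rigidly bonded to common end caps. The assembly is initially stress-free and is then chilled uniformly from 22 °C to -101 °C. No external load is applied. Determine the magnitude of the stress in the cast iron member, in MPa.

The aluminium has the larger α, so on cooling it would change length more than the cast iron if both were free. The rigid plates force a common final length, so the aluminium is put into tension and the cast iron into compression, with equal and opposite forces P (no external load).
Setting the final lengths equal and cancelling L: (α₁ − α₂)ΔT = P/(A₁E₁) + P/(A₂E₂).
|α₁ − α₂|·ΔT = 12.2×10⁻⁶ × 123 = 0.001501.
1/(A₁E₁) + 1/(A₂E₂) = 1/(875×109×10³) + 1/(1500×73×10³) = 1.962×10⁻⁸ N⁻¹.
So P = 0.001501 / 1.962×10⁻⁸ = 76.49 kN.
σ_{cast iron} = P/A₁ = 76490/875 = 87.42 MPa, compressive.

σ ≈ 87.4 MPa (compressive)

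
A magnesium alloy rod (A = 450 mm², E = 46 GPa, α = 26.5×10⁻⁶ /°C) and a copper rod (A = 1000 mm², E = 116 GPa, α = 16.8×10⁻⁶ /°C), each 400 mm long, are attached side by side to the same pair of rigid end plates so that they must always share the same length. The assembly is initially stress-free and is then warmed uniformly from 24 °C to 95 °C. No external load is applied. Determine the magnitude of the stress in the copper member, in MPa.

The magnesium alloy has the larger α, so on heating it would change length more than the copper if both were free. The rigid plates force a common final length, so the magnesium alloy is put into compression and the copper into tension, with equal and opposite forces P (no external load).
Equating the net (thermal + elastic) strains gives |α₁ − α₂|·ΔT = P·[1/(A₁E₁) + 1/(A₂E₂)].
|α₁ − α₂|·ΔT = 9.7×10⁻⁶ × 71 = 0.0006887.
1/(A₁E₁) + 1/(A₂E₂) = 1/(450×46×10³) + 1/(1000×116×10³) = 5.693×10⁻⁸ N⁻¹.
P = 0.0006887 / 5.693×10⁻⁸ = 12100 N = 12.1 kN.
σ_{copper} = P/A₂ = 12100/1000 = 12.1 MPa, tensile.

σ ≈ 12.1 MPa (tensile)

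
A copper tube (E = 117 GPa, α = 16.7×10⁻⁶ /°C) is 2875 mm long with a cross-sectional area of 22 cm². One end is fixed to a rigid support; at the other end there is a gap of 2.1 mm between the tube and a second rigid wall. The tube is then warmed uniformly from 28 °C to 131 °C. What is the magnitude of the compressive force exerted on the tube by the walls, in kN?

P ≈ 255 kN

Free thermal elongation = αΔT L = 16.7×10⁻⁶ × 103 × 2875 = 4.945 mm.
The gap closes (δ_free > 2.1 mm) and the wall then resists a further 4.945 − 2.1 = 2.845 mm of expansion.
Compatibility: PL/(AE) = 2.845 mm, so σ = P/A = E × (2.845/2875) = 115.8 MPa.
Force on the wall = σA = 115.8 × 2200 mm² = 254.7 kN.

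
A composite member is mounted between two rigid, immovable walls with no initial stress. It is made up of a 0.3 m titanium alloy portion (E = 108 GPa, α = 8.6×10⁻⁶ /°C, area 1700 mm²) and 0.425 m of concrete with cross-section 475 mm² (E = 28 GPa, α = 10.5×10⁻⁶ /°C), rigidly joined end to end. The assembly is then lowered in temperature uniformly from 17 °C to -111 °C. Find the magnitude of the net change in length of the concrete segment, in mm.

|ΔL| ≈ 0.286 mm

If the supports were absent, the total length change would be Σ αᵢΔT Lᵢ = 8.6×10⁻⁶×128×300 + 10.5×10⁻⁶×128×425 = 0.9014 mm.
The walls prevent any net length change, so an axial force P (same in every segment) develops. Compatibility: P · Σ Lᵢ/(AᵢEᵢ) = δ_free.
Σ Lᵢ/(AᵢEᵢ) = 300/(1700×108×10³) + 425/(475×28×10³) = 3.359×10⁻⁵ mm/N.
Hence P = δ_free / Σ(L/AE) = 0.9014/3.359×10⁻⁵ = 26.84 kN (tensile).
For the concrete segment, free thermal change = 10.5×10⁻⁶×128×425 = 0.5712 mm and elastic change from P = 26840×425/(475×28×10³) = 0.8576 mm; these oppose, so the net change is 0.286 mm (segment lengthens).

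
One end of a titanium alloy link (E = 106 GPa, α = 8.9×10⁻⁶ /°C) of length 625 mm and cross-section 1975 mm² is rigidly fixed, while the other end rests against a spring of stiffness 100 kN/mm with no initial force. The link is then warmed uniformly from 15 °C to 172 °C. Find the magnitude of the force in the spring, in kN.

The unrestrained thermal change is αΔT L = 8.9×10⁻⁶ × 157 × 625 = 0.8733 mm.
With a force P in the spring, the elastic change of the link is PL/(AE) and that of the spring is P/k; compatibility requires their sum to equal δ_free.
So P = δ_free / [L/(AE) + 1/k] = 0.8733 / [ 625/(1975×106×10³) + 1/(100×10³) ].
P = 0.8733 / 1.299×10⁻⁵ = 67250 N.

P ≈ 67.3 kN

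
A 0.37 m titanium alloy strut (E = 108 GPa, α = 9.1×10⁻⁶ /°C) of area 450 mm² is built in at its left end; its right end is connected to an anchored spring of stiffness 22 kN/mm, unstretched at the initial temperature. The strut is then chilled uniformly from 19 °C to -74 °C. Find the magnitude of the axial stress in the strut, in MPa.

If the spring were absent the strut would shorten by αΔT L = 9.1×10⁻⁶ × 93 × 370 = 0.3131 mm.
Let P be the tensile force in the spring. The strut extends elastically by PL/(AE) and the spring stretches by P/k; together these equal δ_free.
So P = δ_free / [L/(AE) + 1/k] = 0.3131 / [ 370/(450×108×10³) + 1/(22×10³) ].
P = 0.3131 / 5.307×10⁻⁵ = 5901 N.
σ = P/A = 5901/450 = 13.11 MPa.

σ ≈ 13.1 MPa (tensile)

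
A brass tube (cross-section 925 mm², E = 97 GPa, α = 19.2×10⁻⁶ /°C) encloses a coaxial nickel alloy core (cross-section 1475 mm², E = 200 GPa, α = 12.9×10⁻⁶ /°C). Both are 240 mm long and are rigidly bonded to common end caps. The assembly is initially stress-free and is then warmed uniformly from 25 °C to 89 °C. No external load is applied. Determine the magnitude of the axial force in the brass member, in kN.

Both members must finish at the same length. With the larger α, the brass tends to over-expand; the plates restrain it, putting the brass in compression and the nickel alloy in tension. With no external load the two internal forces are equal and opposite, magnitude P.
Equating the net (thermal + elastic) strains gives |α₁ − α₂|·ΔT = P·[1/(A₁E₁) + 1/(A₂E₂)].
|α₁ − α₂|·ΔT = 6.3×10⁻⁶ × 64 = 0.0004032.
1/(A₁E₁) + 1/(A₂E₂) = 1/(925×97×10³) + 1/(1475×200×10³) = 1.453×10⁻⁸ N⁻¹.
P = 0.0004032 / 1.453×10⁻⁸ = 27740 N = 27.74 kN.

P ≈ 27.7 kN (compressive in the brass)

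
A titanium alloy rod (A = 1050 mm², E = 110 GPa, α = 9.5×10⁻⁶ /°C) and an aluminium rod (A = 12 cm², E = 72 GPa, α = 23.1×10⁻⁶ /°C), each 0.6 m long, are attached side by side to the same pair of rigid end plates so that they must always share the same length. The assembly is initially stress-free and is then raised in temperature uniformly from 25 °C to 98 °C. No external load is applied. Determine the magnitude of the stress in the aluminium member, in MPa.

σ ≈ 40.9 MPa (compressive)

Both members must finish at the same length. With the larger α, the aluminium tends to over-expand; the plates restrain it, putting the aluminium in compression and the titanium alloy in tension. With no external load the two internal forces are equal and opposite, magnitude P.
Setting the final lengths equal and cancelling L: (α₁ − α₂)ΔT = P/(A₁E₁) + P/(A₂E₂).
|α₁ − α₂|·ΔT = 13.6×10⁻⁶ × 73 = 0.0009928.
1/(A₁E₁) + 1/(A₂E₂) = 1/(1050×110×10³) + 1/(1200×72×10³) = 2.023×10⁻⁸ N⁻¹.
P = 0.0009928 / 2.023×10⁻⁸ = 49070 N = 49.07 kN.
σ_{aluminium} = P/A₂ = 49070/1200 = 40.89 MPa, compressive.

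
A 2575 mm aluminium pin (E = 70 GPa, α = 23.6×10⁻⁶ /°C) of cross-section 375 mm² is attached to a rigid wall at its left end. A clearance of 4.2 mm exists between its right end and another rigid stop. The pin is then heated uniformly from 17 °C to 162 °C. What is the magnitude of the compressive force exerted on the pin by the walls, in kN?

P ≈ 47 kN

If the wall were absent the pin would grow by αΔT L = 23.6×10⁻⁶ × 145 × 2575 = 8.812 mm.
This exceeds the 4.2 mm gap, so the wall pushes back. The portion of expansion that must be recovered elastically is δ_free − gap = 8.812 − 4.2 = 4.612 mm.
Compatibility: PL/(AE) = 4.612 mm, so σ = P/A = E × (4.612/2575) = 125.4 MPa.
Force on the wall = σA = 125.4 × 375 mm² = 47.01 kN.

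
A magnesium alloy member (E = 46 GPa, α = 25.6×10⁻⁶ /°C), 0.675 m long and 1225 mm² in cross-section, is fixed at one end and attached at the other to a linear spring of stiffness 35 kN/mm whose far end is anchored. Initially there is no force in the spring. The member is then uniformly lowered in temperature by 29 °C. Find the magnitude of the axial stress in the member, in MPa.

σ ≈ 10.1 MPa (tensile)

The unrestrained thermal change is αΔT L = 25.6×10⁻⁶ × 29 × 675 = 0.5011 mm.
Let P be the tensile force in the spring. The member extends elastically by PL/(AE) and the spring stretches by P/k; together these equal δ_free.
So P = δ_free / [L/(AE) + 1/k] = 0.5011 / [ 675/(1225×46×10³) + 1/(35×10³) ].
P = 0.5011 / 4.055×10⁻⁵ = 12360 N.
σ = P/A = 12360/1225 = 10.09 MPa.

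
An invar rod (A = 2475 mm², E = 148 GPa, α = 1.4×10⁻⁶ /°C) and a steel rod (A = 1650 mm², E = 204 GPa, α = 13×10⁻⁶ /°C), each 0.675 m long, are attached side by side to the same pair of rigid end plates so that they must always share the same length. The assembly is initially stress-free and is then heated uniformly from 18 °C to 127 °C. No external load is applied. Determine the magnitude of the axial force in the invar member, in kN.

The steel has the larger α, so on heating it would change length more than the invar if both were free. The rigid plates force a common final length, so the steel is put into compression and the invar into tension, with equal and opposite forces P (no external load).
Setting the final lengths equal and cancelling L: (α₁ − α₂)ΔT = P/(A₁E₁) + P/(A₂E₂).
|α₁ − α₂|·ΔT = 11.6×10⁻⁶ × 109 = 0.001264.
1/(A₁E₁) + 1/(A₂E₂) = 1/(2475×148×10³) + 1/(1650×204×10³) = 5.701×10⁻⁹ N⁻¹.
P = 0.001264 / 5.701×10⁻⁹ = 221800 N = 221.8 kN.

P ≈ 222 kN (tensile in the invar)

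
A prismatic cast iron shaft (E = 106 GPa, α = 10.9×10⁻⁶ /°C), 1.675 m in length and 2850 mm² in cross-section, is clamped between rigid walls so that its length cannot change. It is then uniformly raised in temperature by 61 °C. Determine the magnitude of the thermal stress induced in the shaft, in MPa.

With length fixed, the mechanical strain must cancel the thermal strain αΔT = 10.9×10⁻⁶ × 61 = 664.9×10⁻⁶.
σ = EαΔT = 106×10³ × 10.9×10⁻⁶ × 61 = 70.48 MPa (compressive; the shaft is trying to expand).

σ ≈ 70.5 MPa (compressive)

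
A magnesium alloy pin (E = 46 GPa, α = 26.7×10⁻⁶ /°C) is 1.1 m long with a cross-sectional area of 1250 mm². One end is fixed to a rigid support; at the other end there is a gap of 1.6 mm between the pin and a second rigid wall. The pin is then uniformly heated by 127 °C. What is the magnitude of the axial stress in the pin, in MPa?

Unrestrained expansion: δ_free = αΔT L = 26.7×10⁻⁶ × 127 × 1100 = 3.73 mm.
After closing the 1.6 mm clearance, 3.73 − 1.6 = 2.13 mm of expansion remains to be suppressed by the wall.
That suppressed elongation corresponds to σ = E·Δ/L = 46×10³ × 2.13/1100 = 89.07 MPa.

σ ≈ 89.1 MPa (compressive)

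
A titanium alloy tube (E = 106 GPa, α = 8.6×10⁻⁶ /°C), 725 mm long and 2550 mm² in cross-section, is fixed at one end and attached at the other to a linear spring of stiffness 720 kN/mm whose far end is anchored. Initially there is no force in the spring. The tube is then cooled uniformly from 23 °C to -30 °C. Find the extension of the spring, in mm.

Free thermal contraction: δ_free = αΔT L = 8.6×10⁻⁶ × 53 × 725 = 0.3305 mm.
Let P be the tensile force in the spring. The tube extends elastically by PL/(AE) and the spring stretches by P/k; together these equal δ_free.
P [ L/(AE) + 1/k ] = δ_free → P [ 725/(2550×106×10³) + 1/(720×10³) ] = 0.3305.
P = 0.3305 / 4.071×10⁻⁶ = 81170 N.
Spring extension = P/k = 81170/(720×10³) = 0.1127 mm.

δ ≈ 0.113 mm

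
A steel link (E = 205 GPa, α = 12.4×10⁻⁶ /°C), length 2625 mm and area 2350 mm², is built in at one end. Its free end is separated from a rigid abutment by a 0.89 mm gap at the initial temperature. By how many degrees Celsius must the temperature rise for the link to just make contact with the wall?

Contact occurs when the free expansion equals the gap: αΔT L = 0.89 mm.
ΔT = 0.89 / (12.4×10⁻⁶ × 2625) = 27.34 °C.

ΔT ≈ 27.3 °C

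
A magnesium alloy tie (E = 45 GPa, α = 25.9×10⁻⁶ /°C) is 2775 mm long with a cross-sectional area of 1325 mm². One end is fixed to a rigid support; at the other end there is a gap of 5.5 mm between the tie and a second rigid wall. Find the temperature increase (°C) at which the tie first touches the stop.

ΔT ≈ 76.5 °C

Contact occurs when the free expansion equals the gap: αΔT L = 5.5 mm.
So ΔT = g/(αL) = 5.5/(25.9×10⁻⁶ × 2775) = 76.52 °C.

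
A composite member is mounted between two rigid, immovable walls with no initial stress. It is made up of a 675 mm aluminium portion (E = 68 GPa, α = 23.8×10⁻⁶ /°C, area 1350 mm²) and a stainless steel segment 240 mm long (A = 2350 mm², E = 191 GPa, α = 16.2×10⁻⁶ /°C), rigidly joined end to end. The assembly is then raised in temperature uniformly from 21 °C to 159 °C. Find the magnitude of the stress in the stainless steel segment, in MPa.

With the walls removed the bar would change length by δ_free = Σ αᵢΔT Lᵢ = 23.8×10⁻⁶×138×675 + 16.2×10⁻⁶×138×240 = 2.754 mm.
The walls prevent any net length change, so an axial force P (same in every segment) develops. Compatibility: P · Σ Lᵢ/(AᵢEᵢ) = δ_free.
The series flexibility is Σ Lᵢ/(AᵢEᵢ) = 675/(1350×68×10³) + 240/(2350×191×10³) = 7.888×10⁻⁶ mm/N.
Hence P = δ_free / Σ(L/AE) = 2.754/7.888×10⁻⁶ = 349.1 kN (compressive).
σ_{stainless steel} = P / A = 349100 / 2350 = 148.5 MPa.

σ ≈ 149 MPa (compressive)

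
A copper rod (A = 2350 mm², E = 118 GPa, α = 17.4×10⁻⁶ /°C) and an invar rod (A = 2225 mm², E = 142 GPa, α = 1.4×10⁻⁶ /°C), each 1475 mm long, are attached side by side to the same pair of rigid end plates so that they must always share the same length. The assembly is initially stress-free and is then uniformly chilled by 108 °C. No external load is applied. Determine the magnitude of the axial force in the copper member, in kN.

P ≈ 255 kN (tensile in the copper)

Both members must finish at the same length. With the larger α, the copper tends to over-contract; the plates restrain it, putting the copper in tension and the invar in compression. With no external load the two internal forces are equal and opposite, magnitude P.
Equating the net (thermal + elastic) strains gives |α₁ − α₂|·ΔT = P·[1/(A₁E₁) + 1/(A₂E₂)].
|α₁ − α₂|·ΔT = 16×10⁻⁶ × 108 = 0.001728.
1/(A₁E₁) + 1/(A₂E₂) = 1/(2350×118×10³) + 1/(2225×142×10³) = 6.771×10⁻⁹ N⁻¹.
P = 0.001728 / 6.771×10⁻⁹ = 255200 N = 255.2 kN.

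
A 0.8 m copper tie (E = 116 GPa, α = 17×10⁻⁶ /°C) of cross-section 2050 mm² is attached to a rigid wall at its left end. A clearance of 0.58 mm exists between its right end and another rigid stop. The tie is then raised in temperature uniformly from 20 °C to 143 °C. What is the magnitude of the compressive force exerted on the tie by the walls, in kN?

P ≈ 325 kN

Unrestrained expansion: δ_free = αΔT L = 17×10⁻⁶ × 123 × 800 = 1.673 mm.
The gap closes (δ_free > 0.58 mm) and the wall then resists a further 1.673 − 0.58 = 1.093 mm of expansion.
So σ = E(δ_free − g)/L = 116×10³ × 1.093/800 = 158.5 MPa.
Force on the wall = σA = 158.5 × 2050 mm² = 324.8 kN.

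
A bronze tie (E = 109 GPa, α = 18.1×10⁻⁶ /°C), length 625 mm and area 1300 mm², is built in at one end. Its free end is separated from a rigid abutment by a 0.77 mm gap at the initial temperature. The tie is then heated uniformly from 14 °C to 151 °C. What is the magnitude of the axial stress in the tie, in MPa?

Free thermal elongation = αΔT L = 18.1×10⁻⁶ × 137 × 625 = 1.55 mm.
After closing the 0.77 mm clearance, 1.55 − 0.77 = 0.7798 mm of expansion remains to be suppressed by the wall.
Compatibility: PL/(AE) = 0.7798 mm, so σ = P/A = E × (0.7798/625) = 136 MPa.

σ ≈ 136 MPa (compressive)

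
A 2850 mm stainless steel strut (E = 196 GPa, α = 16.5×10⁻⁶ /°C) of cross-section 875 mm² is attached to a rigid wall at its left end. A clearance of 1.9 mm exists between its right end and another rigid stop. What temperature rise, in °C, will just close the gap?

ΔT ≈ 40.4 °C

The gap closes when αΔT L = 1.9 mm, since the strut is still unstressed at that instant.
ΔT = 1.9 / (16.5×10⁻⁶ × 2850) = 40.4 °C.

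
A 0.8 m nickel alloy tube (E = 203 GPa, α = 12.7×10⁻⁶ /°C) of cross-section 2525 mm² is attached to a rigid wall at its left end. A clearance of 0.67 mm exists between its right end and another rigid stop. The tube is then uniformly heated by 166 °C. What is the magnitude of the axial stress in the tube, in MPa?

σ ≈ 258 MPa (compressive)

Free thermal elongation = αΔT L = 12.7×10⁻⁶ × 166 × 800 = 1.687 mm.
This exceeds the 0.67 mm gap, so the wall pushes back. The portion of expansion that must be recovered elastically is δ_free − gap = 1.687 − 0.67 = 1.017 mm.
Compatibility: PL/(AE) = 1.017 mm, so σ = P/A = E × (1.017/800) = 258 MPa.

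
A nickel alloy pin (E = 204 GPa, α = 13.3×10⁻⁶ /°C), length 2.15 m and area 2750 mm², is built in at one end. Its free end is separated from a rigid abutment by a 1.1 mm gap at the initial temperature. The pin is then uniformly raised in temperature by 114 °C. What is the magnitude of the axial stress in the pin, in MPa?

Unrestrained expansion: δ_free = αΔT L = 13.3×10⁻⁶ × 114 × 2150 = 3.26 mm.
The gap closes (δ_free > 1.1 mm) and the wall then resists a further 3.26 − 1.1 = 2.16 mm of expansion.
So σ = E(δ_free − g)/L = 204×10³ × 2.16/2150 = 204.9 MPa.

σ ≈ 205 MPa (compressive)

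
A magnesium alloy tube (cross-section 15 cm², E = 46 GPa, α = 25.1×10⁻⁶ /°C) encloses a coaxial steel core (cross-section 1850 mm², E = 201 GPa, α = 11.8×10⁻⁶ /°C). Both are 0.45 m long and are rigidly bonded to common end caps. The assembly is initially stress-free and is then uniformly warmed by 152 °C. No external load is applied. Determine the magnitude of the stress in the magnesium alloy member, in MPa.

σ ≈ 78.4 MPa (compressive)

Equilibrium of a rigid end plate with no external load gives equal and opposite internal forces ±P in the two members. Since α_{magnesium alloy} > α_{steel}, heating drives the magnesium alloy into compression and the steel into tension.
Equating the net (thermal + elastic) strains gives |α₁ − α₂|·ΔT = P·[1/(A₁E₁) + 1/(A₂E₂)].
|α₁ − α₂|·ΔT = 13.3×10⁻⁶ × 152 = 0.002022.
1/(A₁E₁) + 1/(A₂E₂) = 1/(1500×46×10³) + 1/(1850×201×10³) = 1.718×10⁻⁸ N⁻¹.
P = 0.002022 / 1.718×10⁻⁸ = 117700 N = 117.7 kN.
σ_{magnesium alloy} = P/A₁ = 117700/1500 = 78.44 MPa, compressive.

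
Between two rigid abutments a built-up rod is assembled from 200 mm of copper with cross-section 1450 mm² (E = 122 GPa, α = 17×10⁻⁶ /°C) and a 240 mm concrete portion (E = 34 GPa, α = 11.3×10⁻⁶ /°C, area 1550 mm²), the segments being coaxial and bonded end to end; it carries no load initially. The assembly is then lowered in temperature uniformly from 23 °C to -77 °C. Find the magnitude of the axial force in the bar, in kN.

Free thermal contraction of the whole bar: Σ αᵢΔT Lᵢ = 17×10⁻⁶×100×200 + 11.3×10⁻⁶×100×240 = 0.6112 mm.
Since the ends are fixed, an axial force P builds up, equal in every segment, with P · Σ Lᵢ/(AᵢEᵢ) = δ_free.
The series flexibility is Σ Lᵢ/(AᵢEᵢ) = 200/(1450×122×10³) + 240/(1550×34×10³) = 5.685×10⁻⁶ mm/N.
So P = 0.6112 / 5.685×10⁻⁶ = 107.5 kN, tensile.

P ≈ 108 kN (tensile)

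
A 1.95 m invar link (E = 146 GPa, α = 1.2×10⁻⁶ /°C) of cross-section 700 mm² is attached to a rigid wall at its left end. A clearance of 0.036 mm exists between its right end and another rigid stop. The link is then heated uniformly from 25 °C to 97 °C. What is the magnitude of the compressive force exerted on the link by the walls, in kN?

P ≈ 6.94 kN

Free thermal elongation = αΔT L = 1.2×10⁻⁶ × 72 × 1950 = 0.1685 mm.
The gap closes (δ_free > 0.036 mm) and the wall then resists a further 0.1685 − 0.036 = 0.1325 mm of expansion.
That suppressed elongation corresponds to σ = E·Δ/L = 146×10³ × 0.1325/1950 = 9.919 MPa.
P = σA = 9.919 × 700 = 6.943 kN.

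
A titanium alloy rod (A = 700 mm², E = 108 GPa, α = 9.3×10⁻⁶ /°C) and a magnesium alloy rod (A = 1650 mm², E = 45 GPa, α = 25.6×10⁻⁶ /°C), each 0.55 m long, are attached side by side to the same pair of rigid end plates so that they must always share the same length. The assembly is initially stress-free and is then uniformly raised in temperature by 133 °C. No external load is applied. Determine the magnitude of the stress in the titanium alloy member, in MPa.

Equilibrium of a rigid end plate with no external load gives equal and opposite internal forces ±P in the two members. Since α_{magnesium alloy} > α_{titanium alloy}, heating drives the magnesium alloy into compression and the titanium alloy into tension.
Equating the net (thermal + elastic) strains gives |α₁ − α₂|·ΔT = P·[1/(A₁E₁) + 1/(A₂E₂)].
|α₁ − α₂|·ΔT = 16.3×10⁻⁶ × 133 = 0.002168.
1/(A₁E₁) + 1/(A₂E₂) = 1/(700×108×10³) + 1/(1650×45×10³) = 2.67×10⁻⁸ N⁻¹.
P = 0.002168 / 2.67×10⁻⁸ = 81210 N = 81.21 kN.
σ_{titanium alloy} = P/A₁ = 81210/700 = 116 MPa, tensile.

σ ≈ 116 MPa (tensile)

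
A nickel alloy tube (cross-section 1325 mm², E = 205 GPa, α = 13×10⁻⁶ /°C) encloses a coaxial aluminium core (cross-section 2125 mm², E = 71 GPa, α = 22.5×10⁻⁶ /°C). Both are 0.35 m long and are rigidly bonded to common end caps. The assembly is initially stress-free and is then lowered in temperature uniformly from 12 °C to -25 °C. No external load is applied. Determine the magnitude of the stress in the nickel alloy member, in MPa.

Equilibrium of a rigid end plate with no external load gives equal and opposite internal forces ±P in the two members. Since α_{aluminium} > α_{nickel alloy}, cooling drives the aluminium into tension and the nickel alloy into compression.
Setting the final lengths equal and cancelling L: (α₁ − α₂)ΔT = P/(A₁E₁) + P/(A₂E₂).
|α₁ − α₂|·ΔT = 9.5×10⁻⁶ × 37 = 0.0003515.
1/(A₁E₁) + 1/(A₂E₂) = 1/(1325×205×10³) + 1/(2125×71×10³) = 1.031×10⁻⁸ N⁻¹.
P = 0.0003515 / 1.031×10⁻⁸ = 34090 N = 34.09 kN.
σ_{nickel alloy} = P/A₁ = 34090/1325 = 25.73 MPa, compressive.

σ ≈ 25.7 MPa (compressive)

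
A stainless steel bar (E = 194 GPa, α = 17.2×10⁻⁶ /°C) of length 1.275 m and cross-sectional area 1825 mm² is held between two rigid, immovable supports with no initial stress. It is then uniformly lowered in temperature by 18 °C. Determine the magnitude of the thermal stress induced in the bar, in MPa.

The supports are rigid, so the total axial strain is zero. The restrained thermal strain is ε = αΔT = 17.2×10⁻⁶ × 18 = 309.6×10⁻⁶.
The stress required to suppress this strain is σ = Eε = 194×10³ × 309.6×10⁻⁶ = 60.06 MPa, tensile since the bar is trying to contract.

σ ≈ 60.1 MPa (tensile)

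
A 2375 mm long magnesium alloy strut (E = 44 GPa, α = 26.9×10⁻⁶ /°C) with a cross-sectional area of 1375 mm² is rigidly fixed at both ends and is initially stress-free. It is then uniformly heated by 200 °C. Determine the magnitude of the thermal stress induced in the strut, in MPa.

Because both ends are immovable the net strain is zero, and the suppressed thermal strain is αΔT = 26.9×10⁻⁶ × 200 = 5380×10⁻⁶.
Hence σ = E·αΔT = 44×10³ × 5380×10⁻⁶ = 236.7 MPa, compressive.

σ ≈ 237 MPa (compressive)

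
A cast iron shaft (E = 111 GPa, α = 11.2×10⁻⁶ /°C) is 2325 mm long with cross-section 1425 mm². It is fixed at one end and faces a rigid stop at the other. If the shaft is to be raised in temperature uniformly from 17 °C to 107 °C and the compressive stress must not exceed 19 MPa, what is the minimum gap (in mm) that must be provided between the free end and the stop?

Free expansion if unrestrained: δ_free = αΔT L = 11.2×10⁻⁶ × 90 × 2325 = 2.344 mm.
At the allowable stress the elastic shortening the wall may impose is σL/E = 19 × 2325 / (111×10³) = 0.398 mm.
The gap must absorb the remainder: g_min = 2.344 − 0.398 = 1.946 mm.

g ≈ 1.95 mm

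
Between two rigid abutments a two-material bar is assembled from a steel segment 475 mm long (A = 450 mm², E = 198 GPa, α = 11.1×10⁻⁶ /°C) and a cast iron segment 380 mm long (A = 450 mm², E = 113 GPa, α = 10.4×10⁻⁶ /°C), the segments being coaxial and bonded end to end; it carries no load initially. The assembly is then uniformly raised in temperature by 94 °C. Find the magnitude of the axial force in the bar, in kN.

Free thermal expansion of the whole bar: Σ αᵢΔT Lᵢ = 11.1×10⁻⁶×94×475 + 10.4×10⁻⁶×94×380 = 0.8671 mm.
The rigid supports impose zero overall length change; the single axial force P common to all segments must satisfy P Σ Lᵢ/(AᵢEᵢ) = δ_free.
Σ Lᵢ/(AᵢEᵢ) = 475/(450×198×10³) + 380/(450×113×10³) = 1.28×10⁻⁵ mm/N.
So P = 0.8671 / 1.28×10⁻⁵ = 67.72 kN, compressive.

P ≈ 67.7 kN (compressive)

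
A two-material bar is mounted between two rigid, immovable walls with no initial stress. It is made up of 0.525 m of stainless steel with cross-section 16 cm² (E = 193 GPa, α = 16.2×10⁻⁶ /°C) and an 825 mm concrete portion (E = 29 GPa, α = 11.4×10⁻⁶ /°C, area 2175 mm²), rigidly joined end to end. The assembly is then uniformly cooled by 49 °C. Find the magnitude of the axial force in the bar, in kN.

P ≈ 59.4 kN (tensile)

Free thermal contraction of the whole bar: Σ αᵢΔT Lᵢ = 16.2×10⁻⁶×49×525 + 11.4×10⁻⁶×49×825 = 0.8776 mm.
The rigid supports impose zero overall length change; the single axial force P common to all segments must satisfy P Σ Lᵢ/(AᵢEᵢ) = δ_free.
Σ Lᵢ/(AᵢEᵢ) = 525/(1600×193×10³) + 825/(2175×29×10³) = 1.478×10⁻⁵ mm/N.
So P = 0.8776 / 1.478×10⁻⁵ = 59.38 kN, tensile.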